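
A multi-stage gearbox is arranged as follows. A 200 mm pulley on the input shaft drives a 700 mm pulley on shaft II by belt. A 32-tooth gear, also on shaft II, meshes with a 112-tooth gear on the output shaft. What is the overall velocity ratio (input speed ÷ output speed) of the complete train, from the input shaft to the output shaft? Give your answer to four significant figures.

Each stage contributes driven/driver: belt 700/200 = 3.5, gear mesh 112/32 = 3.5.
Overall: 3.5 × 3.5 = 12.25.

12.25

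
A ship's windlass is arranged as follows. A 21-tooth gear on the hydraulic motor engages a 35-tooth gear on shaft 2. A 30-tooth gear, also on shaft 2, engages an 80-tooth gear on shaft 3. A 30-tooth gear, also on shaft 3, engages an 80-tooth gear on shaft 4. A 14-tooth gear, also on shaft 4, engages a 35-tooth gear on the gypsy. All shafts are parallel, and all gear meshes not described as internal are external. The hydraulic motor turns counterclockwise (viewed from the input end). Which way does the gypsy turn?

counterclockwise

the hydraulic motor → shaft 2: external mesh, 1 reversal → CW.
shaft 2 → shaft 3: external mesh, 1 reversal → CCW.
shaft 3 → shaft 4: external mesh, 1 reversal → CW.
shaft 4 → the gypsy: external mesh, 1 reversal → CCW.
4 reversals in total — an even number — so the gypsy turns the same way as the hydraulic motor.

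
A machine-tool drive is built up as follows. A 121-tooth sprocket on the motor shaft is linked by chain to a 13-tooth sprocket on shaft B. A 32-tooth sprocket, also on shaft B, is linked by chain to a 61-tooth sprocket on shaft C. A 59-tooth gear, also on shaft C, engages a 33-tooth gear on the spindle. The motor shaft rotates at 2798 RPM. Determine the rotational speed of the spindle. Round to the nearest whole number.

the motor shaft → shaft B (chain, 13/121): 2798 ÷ 0.10744 = 26043 RPM
shaft B → shaft C (chain, 61/32): 26043 ÷ 1.9062 = 13662 RPM
shaft C → the spindle (gear mesh, 33/59): 13662 ÷ 0.55932 = 24426 RPM

24426 RPM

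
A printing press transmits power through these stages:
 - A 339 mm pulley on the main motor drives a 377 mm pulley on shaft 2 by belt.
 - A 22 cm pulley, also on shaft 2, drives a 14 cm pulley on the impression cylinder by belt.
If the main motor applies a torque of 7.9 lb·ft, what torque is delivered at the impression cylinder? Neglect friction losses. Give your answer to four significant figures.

After the belt (377/339): 7.9 × 1.1121 = 8.7855 lb·ft
After the belt (14/22): 8.7855 × 0.63636 = 5.5908 lb·ft

5.591 lb·ft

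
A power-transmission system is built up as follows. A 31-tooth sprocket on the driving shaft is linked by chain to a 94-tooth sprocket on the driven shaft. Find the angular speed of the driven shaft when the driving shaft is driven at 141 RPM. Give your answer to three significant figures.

46.5 RPM

the driving shaft → the driven shaft (chain, 94/31): 141 ÷ 3.0323 = 46.5 RPM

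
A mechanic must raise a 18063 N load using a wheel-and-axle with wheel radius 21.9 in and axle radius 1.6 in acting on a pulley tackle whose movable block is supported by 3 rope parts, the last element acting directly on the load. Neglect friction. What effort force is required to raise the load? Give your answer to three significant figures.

440 N

Wheel-and-axle MA = R/r = 21.9/1.6 = 13.687.
Block-and-tackle MA = number of supporting rope parts = 3.
Combined ideal MA = 13.687 × 3 = 41.062.
Effort = load / MA = 18063 / 41.062 = 439.89 N.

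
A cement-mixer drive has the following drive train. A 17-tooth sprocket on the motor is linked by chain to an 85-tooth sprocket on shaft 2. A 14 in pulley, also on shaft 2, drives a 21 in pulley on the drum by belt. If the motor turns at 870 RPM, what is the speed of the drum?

chain 85/17 = 5 → 870/5 = 174 RPM
belt 21/14 = 1.5 → 174/1.5 = 116 RPM

116 RPM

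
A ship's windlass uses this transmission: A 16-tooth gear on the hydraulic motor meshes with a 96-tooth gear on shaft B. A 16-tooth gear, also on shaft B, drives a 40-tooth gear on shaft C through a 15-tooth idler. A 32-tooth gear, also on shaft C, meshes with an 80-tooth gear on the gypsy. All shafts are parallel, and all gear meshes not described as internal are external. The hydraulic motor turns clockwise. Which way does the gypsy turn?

the hydraulic motor → shaft B: external mesh, 1 reversal → CCW.
shaft B → shaft C: driver → idler → driven is 2 external meshes, 2 reversals → CCW.
shaft C → the gypsy: external mesh, 1 reversal → CW.
4 reversals in total — an even number — so the gypsy turns the same way as the hydraulic motor.

clockwise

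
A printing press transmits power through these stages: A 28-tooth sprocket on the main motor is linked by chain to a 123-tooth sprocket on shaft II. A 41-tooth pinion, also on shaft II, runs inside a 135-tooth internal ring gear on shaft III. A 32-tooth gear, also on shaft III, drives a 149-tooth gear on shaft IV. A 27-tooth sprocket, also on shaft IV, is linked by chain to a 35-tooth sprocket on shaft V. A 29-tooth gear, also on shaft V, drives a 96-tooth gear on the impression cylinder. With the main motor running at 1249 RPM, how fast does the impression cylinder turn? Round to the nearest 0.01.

4.32 RPM

chain 123/28 = 4.3929 → 1249/4.3929 = 284.33 RPM
internal gear 135/41 = 3.2927 → 284.33/3.2927 = 86.351 RPM
gear mesh 149/32 = 4.6562 → 86.351/4.6562 = 18.545 RPM
chain 35/27 = 1.2963 → 18.545/1.2963 = 14.306 RPM
gear mesh 96/29 = 3.3103 → 14.306/3.3103 = 4.3217 RPM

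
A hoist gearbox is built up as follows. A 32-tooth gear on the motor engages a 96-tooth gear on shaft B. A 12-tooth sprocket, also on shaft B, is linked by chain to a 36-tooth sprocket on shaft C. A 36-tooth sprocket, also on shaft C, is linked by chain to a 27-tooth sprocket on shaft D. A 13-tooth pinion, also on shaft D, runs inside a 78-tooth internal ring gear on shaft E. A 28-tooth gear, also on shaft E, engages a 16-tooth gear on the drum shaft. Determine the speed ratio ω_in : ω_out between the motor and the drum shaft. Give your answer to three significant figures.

23.1

Each stage contributes driven/driver: gear mesh 96/32 = 3, chain 36/12 = 3, chain 27/36 = 0.75, internal gear 78/13 = 6, gear mesh 16/28 = 0.57143.
Overall: 3 × 3 × 0.75 × 6 × 0.57143 = 23.143.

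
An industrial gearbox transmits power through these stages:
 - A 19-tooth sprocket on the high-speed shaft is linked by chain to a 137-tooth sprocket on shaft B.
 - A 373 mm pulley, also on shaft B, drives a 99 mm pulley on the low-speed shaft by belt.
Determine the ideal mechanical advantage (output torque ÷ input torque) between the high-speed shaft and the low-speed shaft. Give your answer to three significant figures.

1.91

Each stage contributes driven/driver: chain 137/19 = 7.2105, belt 99/373 = 0.26542.
Overall: 7.2105 × 0.26542 = 1.9138.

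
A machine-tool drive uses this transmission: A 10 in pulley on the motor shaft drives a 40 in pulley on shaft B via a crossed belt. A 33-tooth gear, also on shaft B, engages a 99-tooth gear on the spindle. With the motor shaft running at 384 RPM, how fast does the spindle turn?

belt 40/10 = 4 → 384/4 = 96 RPM
gear mesh 99/33 = 3 → 96/3 = 32 RPM

32 RPM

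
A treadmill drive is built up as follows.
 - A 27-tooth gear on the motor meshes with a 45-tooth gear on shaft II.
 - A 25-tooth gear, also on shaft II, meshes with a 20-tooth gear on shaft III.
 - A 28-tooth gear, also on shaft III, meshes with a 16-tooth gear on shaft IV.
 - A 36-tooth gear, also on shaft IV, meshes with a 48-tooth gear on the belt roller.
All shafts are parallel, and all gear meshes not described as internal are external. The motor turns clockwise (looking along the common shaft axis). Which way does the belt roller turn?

the motor → shaft II: external mesh, 1 reversal → CCW.
shaft II → shaft III: external mesh, 1 reversal → CW.
shaft III → shaft IV: external mesh, 1 reversal → CCW.
shaft IV → the belt roller: external mesh, 1 reversal → CW.
4 reversals in total — an even number — so the belt roller turns the same way as the motor.

clockwise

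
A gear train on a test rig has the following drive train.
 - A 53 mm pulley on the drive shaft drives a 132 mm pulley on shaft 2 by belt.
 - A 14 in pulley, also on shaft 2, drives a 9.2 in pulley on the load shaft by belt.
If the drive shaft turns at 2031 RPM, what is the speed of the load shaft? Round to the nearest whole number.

belt 132/53 = 2.4906 → 2031/2.4906 = 815.48 RPM
belt 9.2/14 = 0.65714 → 815.48/0.65714 = 1240.9 RPM

1241 RPM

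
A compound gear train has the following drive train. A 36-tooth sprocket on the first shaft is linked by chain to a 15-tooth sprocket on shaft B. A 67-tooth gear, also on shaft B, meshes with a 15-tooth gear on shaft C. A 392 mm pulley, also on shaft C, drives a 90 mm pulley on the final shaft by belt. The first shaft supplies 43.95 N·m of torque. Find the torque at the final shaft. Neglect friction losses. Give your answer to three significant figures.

0.941 N·m

chain 15/36 = 0.41667 → τ = 43.95·0.41667 = 18.313 N·m
gear mesh 15/67 = 0.22388 → τ = 18.313·0.22388 = 4.0998 N·m
belt 90/392 = 0.22959 → τ = 4.0998·0.22959 = 0.94128 N·m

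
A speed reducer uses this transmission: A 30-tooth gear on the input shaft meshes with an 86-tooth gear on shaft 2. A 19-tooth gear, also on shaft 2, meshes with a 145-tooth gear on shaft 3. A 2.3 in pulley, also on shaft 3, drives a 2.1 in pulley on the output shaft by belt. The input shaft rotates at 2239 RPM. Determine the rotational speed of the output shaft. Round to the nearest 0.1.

112.1 RPM

gear mesh 86/30 = 2.8667 → 2239/2.8667 = 781.05 RPM
gear mesh 145/19 = 7.6316 → 781.05/7.6316 = 102.34 RPM
belt 2.1/2.3 = 0.91304 → 102.34/0.91304 = 112.09 RPM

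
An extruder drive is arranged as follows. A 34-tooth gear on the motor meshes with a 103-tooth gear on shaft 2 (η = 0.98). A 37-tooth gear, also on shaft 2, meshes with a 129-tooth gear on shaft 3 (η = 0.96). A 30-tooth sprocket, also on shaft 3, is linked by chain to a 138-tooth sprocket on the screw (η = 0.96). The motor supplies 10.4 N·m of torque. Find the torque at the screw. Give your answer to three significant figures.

gear mesh 103/34 = 3.0294 → τ = 10.4·3.0294·0.98 = 30.876 N·m
gear mesh 129/37 = 3.4865 → τ = 30.876·3.4865·0.96 = 103.34 N·m
chain 138/30 = 4.6 → τ = 103.34·4.6·0.96 = 456.36 N·m

456 N·m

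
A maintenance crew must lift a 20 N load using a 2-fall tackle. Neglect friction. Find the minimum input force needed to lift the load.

10 N

Block-and-tackle MA = number of supporting rope parts = 2.
Effort = load / MA = 20 / 2 = 10 N.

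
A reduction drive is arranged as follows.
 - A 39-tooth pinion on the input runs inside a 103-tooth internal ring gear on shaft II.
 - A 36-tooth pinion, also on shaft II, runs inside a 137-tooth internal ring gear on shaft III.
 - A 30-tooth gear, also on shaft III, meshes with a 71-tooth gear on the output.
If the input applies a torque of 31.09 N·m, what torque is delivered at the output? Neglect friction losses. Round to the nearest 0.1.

Internal gear: ratio = 103/39 = 2.641; torque at shaft II = 31.09 × 2.641 = 82.109 N·m.
Internal gear: ratio = 137/36 = 3.8056; torque at shaft III = 82.109 × 3.8056 = 312.47 N·m.
Gear mesh: ratio = 71/30 = 2.3667; torque at the output = 312.47 × 2.3667 = 739.52 N·m.

739.5 N·m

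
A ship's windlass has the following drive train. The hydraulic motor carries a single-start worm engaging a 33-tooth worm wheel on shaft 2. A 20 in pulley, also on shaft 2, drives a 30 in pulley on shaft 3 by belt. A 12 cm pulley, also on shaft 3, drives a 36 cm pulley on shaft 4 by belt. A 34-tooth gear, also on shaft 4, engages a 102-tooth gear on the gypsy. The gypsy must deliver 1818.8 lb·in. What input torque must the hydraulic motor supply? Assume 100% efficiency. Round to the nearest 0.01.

Overall ratio R = 33 × 1.5 × 3 × 3 = 445.5.
Input torque = output torque / R = 1818.8 / 445.5 = 4.0826 lb·in.

4.08 lb·in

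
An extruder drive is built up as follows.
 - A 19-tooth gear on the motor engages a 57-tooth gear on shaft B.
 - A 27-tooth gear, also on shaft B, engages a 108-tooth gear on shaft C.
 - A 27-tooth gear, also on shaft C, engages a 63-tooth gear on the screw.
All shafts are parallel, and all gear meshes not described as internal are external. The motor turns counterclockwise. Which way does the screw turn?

the motor → shaft B: external mesh, 1 reversal → CW.
shaft B → shaft C: external mesh, 1 reversal → CCW.
shaft C → the screw: external mesh, 1 reversal → CW.
3 reversals in total — an odd number — so the screw turns opposite to the motor.

clockwise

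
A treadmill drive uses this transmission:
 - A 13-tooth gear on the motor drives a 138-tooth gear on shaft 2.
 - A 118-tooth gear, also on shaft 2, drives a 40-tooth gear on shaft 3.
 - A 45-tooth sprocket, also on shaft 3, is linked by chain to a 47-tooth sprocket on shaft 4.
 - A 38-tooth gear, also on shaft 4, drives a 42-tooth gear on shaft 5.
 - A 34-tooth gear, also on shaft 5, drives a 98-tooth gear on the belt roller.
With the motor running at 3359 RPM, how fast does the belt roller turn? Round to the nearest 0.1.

the motor → shaft 2 (gear mesh, 138/13): 3359 ÷ 10.615 = 316.43 RPM
shaft 2 → shaft 3 (gear mesh, 40/118): 316.43 ÷ 0.33898 = 933.46 RPM
shaft 3 → shaft 4 (chain, 47/45): 933.46 ÷ 1.0444 = 893.74 RPM
shaft 4 → shaft 5 (gear mesh, 42/38): 893.74 ÷ 1.1053 = 808.62 RPM
shaft 5 → the belt roller (gear mesh, 98/34): 808.62 ÷ 2.8824 = 280.54 RPM

280.5 RPM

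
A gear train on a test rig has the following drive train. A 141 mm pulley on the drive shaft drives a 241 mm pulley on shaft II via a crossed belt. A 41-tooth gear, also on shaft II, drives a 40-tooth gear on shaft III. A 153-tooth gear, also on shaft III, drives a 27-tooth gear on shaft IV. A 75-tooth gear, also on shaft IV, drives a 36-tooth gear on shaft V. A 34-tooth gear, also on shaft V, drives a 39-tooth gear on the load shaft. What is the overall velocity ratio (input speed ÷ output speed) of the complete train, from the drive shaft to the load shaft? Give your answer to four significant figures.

Each stage contributes driven/driver: belt 241/141 = 1.7092, gear mesh 40/41 = 0.97561, gear mesh 27/153 = 0.17647, gear mesh 36/75 = 0.48, gear mesh 39/34 = 1.1471.
Overall: 1.7092 × 0.97561 × 0.17647 × 0.48 × 1.1471 = 0.16202.

0.1620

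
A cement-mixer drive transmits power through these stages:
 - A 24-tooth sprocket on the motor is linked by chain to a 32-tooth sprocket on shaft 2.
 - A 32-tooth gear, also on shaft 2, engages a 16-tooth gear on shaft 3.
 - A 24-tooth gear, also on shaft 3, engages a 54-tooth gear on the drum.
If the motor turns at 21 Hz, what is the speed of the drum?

14 Hz

the motor → shaft 2 (chain, 32/24): 21 ÷ 1.3333 = 15.75 Hz
shaft 2 → shaft 3 (gear mesh, 16/32): 15.75 ÷ 0.5 = 31.5 Hz
shaft 3 → the drum (gear mesh, 54/24): 31.5 ÷ 2.25 = 14 Hz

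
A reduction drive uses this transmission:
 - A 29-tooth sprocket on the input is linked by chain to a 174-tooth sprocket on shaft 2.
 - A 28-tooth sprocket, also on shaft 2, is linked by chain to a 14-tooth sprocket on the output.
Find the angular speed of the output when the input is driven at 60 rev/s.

chain 174/29 = 6 → 60/6 = 10 rev/s
chain 14/28 = 0.5 → 10/0.5 = 20 rev/s

20 rev/s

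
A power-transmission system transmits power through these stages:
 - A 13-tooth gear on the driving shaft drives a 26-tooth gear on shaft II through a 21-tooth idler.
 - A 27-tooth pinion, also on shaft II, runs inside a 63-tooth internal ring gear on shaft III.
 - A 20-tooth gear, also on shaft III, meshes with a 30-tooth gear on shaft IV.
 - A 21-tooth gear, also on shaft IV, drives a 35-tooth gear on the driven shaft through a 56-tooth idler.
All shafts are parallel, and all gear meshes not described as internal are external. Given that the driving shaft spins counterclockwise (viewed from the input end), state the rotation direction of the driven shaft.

clockwise

the driving shaft → shaft II: driver → idler → driven is 2 external meshes, 2 reversals → CCW.
shaft II → shaft III: internal mesh, same direction → CCW.
shaft III → shaft IV: external mesh, 1 reversal → CW.
shaft IV → the driven shaft: driver → idler → driven is 2 external meshes, 2 reversals → CW.
5 reversals in total — an odd number — so the driven shaft turns opposite to the driving shaft.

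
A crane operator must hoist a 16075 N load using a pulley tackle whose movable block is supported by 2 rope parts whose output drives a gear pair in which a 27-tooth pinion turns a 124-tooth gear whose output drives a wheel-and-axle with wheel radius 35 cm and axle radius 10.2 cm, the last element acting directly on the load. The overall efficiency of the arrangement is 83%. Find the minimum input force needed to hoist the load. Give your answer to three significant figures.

614 N

Block-and-tackle MA = number of supporting rope parts = 2.
Gear pair MA = 124/27 = 4.5926.
Wheel-and-axle MA = R/r = 35/10.2 = 3.4314.
Combined ideal MA = 2 × 4.5926 × 3.4314 = 31.518.
Actual MA = 31.518 × 0.83 = 26.16.
Effort = load / actual MA = 16075 / 26.16 = 614.49 N.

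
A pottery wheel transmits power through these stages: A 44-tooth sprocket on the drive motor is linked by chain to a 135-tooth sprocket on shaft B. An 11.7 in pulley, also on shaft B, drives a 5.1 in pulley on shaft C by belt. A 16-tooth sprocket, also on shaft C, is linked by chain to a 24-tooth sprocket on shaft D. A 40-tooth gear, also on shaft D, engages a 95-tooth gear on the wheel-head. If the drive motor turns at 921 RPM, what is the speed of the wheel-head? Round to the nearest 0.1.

193.3 RPM

chain 135/44 = 3.0682 → 921/3.0682 = 300.18 RPM
belt 5.1/11.7 = 0.4359 → 300.18/0.4359 = 688.64 RPM
chain 24/16 = 1.5 → 688.64/1.5 = 459.1 RPM
gear mesh 95/40 = 2.375 → 459.1/2.375 = 193.3 RPM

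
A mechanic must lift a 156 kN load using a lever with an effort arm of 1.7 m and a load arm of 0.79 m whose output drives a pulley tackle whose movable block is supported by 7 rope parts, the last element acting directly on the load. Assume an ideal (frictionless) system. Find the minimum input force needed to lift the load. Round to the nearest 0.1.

10.4 kN

Lever MA = effort arm / load arm = 1.7/0.79 = 2.1519.
Block-and-tackle MA = number of supporting rope parts = 7.
Combined ideal MA = 2.1519 × 7 = 15.063.
Effort = load / MA = 156 / 15.063 = 10.356 kN.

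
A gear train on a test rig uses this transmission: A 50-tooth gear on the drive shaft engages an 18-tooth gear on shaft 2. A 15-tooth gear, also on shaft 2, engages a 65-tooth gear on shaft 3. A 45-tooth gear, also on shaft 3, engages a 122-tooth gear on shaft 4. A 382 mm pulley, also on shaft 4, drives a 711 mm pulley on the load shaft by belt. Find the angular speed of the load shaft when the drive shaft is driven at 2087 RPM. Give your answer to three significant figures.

gear mesh 18/50 = 0.36 → 2087/0.36 = 5797.2 RPM
gear mesh 65/15 = 4.3333 → 5797.2/4.3333 = 1337.8 RPM
gear mesh 122/45 = 2.7111 → 1337.8/2.7111 = 493.46 RPM
belt 711/382 = 1.8613 → 493.46/1.8613 = 265.12 RPM

265 RPM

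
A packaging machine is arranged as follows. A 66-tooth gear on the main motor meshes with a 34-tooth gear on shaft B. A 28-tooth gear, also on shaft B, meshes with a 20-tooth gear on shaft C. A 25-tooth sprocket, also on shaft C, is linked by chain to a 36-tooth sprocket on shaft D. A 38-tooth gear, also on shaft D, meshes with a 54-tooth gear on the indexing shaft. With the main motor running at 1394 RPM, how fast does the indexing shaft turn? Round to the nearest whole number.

Gear mesh: ratio = 34/66 = 0.51515, so shaft B turns at 1394 / 0.51515 = 2706 RPM.
Gear mesh: ratio = 20/28 = 0.71429, so shaft C turns at 2706 / 0.71429 = 3788.4 RPM.
Chain: ratio = 36/25 = 1.44, so shaft D turns at 3788.4 / 1.44 = 2630.8 RPM.
Gear mesh: ratio = 54/38 = 1.4211, so the indexing shaft turns at 2630.8 / 1.4211 = 1851.3 RPM.

1851 RPM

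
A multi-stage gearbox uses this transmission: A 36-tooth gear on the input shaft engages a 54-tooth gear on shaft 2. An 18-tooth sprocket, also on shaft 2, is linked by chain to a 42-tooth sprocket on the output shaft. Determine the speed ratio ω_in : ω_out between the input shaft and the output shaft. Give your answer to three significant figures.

3.50

Each stage contributes driven/driver: gear mesh 54/36 = 1.5, chain 42/18 = 2.3333.
Overall: 1.5 × 2.3333 = 3.5.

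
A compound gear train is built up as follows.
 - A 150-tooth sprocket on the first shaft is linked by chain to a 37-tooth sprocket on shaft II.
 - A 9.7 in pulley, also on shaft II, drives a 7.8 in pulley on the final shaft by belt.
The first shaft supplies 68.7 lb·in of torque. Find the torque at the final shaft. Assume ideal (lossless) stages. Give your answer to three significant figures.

13.6 lb·in

After the chain (37/150): 68.7 × 0.24667 = 16.946 lb·in
After the belt (7.8/9.7): 16.946 × 0.80412 = 13.627 lb·in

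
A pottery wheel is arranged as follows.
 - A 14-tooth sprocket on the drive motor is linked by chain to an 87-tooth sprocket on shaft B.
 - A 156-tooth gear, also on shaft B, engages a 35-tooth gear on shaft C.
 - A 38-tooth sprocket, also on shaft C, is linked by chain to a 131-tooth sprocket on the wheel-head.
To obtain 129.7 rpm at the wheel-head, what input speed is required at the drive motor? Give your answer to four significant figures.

Overall ratio R = 6.2143 × 0.22436 × 3.4474 = 4.8064.
Required input speed = output speed × R = 129.7 × 4.8064 = 623.39 rpm.

623.4 rpm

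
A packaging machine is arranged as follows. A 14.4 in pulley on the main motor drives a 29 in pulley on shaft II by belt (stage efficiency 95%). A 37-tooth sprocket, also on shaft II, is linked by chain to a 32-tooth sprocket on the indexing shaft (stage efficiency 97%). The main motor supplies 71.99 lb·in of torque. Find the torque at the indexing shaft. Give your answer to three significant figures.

116 lb·in

belt 29/14.4 = 2.0139 → τ = 71.99·2.0139·0.95 = 137.73 lb·in
chain 32/37 = 0.86486 → τ = 137.73·0.86486·0.97 = 115.55 lb·in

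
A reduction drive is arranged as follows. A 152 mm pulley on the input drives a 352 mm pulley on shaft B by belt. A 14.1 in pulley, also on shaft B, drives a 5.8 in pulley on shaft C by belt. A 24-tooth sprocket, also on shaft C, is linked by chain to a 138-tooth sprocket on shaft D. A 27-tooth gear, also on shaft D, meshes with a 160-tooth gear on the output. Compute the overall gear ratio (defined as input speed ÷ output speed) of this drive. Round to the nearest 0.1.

32.5

Each stage contributes driven/driver: belt 352/152 = 2.3158, belt 5.8/14.1 = 0.41135, chain 138/24 = 5.75, gear mesh 160/27 = 5.9259.
Overall: 2.3158 × 0.41135 × 5.75 × 5.9259 = 32.459.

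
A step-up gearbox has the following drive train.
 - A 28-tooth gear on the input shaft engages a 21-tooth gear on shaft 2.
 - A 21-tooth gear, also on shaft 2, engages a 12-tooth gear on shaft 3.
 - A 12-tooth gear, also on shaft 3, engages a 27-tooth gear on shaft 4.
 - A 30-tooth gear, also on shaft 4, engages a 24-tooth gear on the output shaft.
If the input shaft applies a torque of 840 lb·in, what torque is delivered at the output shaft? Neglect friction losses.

Gear mesh: ratio = 21/28 = 0.75; torque at shaft 2 = 840 × 0.75 = 630 lb·in.
Gear mesh: ratio = 12/21 = 0.57143; torque at shaft 3 = 630 × 0.57143 = 360 lb·in.
Gear mesh: ratio = 27/12 = 2.25; torque at shaft 4 = 360 × 2.25 = 810 lb·in.
Gear mesh: ratio = 24/30 = 0.8; torque at the output shaft = 810 × 0.8 = 648 lb·in.

648 lb·in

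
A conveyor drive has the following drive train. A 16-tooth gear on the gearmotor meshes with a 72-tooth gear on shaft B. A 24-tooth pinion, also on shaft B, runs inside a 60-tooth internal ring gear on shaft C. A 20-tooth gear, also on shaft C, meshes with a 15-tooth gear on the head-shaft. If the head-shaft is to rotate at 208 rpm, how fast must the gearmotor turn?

Overall ratio R = 4.5 × 2.5 × 0.75 = 8.4375.
Required input speed = output speed × R = 208 × 8.4375 = 1755 rpm.

1755 rpm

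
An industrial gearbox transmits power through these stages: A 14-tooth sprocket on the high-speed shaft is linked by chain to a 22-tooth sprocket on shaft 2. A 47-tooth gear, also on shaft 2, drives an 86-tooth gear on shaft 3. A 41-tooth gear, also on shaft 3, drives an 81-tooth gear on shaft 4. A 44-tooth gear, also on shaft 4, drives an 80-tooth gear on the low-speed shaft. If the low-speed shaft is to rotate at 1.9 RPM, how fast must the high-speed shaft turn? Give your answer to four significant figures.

Overall ratio R = 1.5714 × 1.8298 × 1.9756 × 1.8182 = 10.328.
Required input speed = output speed × R = 1.9 × 10.328 = 19.624 RPM.

19.62 RPM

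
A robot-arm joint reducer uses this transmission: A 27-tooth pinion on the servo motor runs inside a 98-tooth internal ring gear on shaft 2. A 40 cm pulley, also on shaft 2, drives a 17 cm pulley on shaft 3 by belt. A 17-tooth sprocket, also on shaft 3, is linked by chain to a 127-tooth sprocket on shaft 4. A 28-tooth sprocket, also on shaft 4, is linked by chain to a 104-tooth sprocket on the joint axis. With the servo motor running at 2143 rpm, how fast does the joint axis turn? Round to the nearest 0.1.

internal gear 98/27 = 3.6296 → 2143/3.6296 = 590.42 rpm
belt 17/40 = 0.425 → 590.42/0.425 = 1389.2 rpm
chain 127/17 = 7.4706 → 1389.2/7.4706 = 185.96 rpm
chain 104/28 = 3.7143 → 185.96/3.7143 = 50.066 rpm

50.1 rpm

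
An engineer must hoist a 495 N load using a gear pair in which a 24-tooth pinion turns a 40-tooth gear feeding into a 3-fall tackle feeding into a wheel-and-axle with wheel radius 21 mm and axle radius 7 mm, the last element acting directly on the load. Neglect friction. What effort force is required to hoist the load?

Gear pair MA = 40/24 = 1.6667.
Block-and-tackle MA = number of supporting rope parts = 3.
Wheel-and-axle MA = R/r = 21/7 = 3.
Combined ideal MA = 1.6667 × 3 × 3 = 15.
Effort = load / MA = 495 / 15 = 33 N.

33 N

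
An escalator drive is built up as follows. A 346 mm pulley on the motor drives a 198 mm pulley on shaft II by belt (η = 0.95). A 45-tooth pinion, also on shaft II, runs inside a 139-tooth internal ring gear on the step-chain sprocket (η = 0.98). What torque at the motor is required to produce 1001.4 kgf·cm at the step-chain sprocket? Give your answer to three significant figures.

609 kgf·cm

Overall ratio R = 0.57225 × 3.0889 = 1.7676; overall efficiency η = 0.95 × 0.98 = 0.9310.
Input torque = output torque / (R × η) = 1001.4 / (1.7676 × 0.9310) = 608.51 kgf·cm.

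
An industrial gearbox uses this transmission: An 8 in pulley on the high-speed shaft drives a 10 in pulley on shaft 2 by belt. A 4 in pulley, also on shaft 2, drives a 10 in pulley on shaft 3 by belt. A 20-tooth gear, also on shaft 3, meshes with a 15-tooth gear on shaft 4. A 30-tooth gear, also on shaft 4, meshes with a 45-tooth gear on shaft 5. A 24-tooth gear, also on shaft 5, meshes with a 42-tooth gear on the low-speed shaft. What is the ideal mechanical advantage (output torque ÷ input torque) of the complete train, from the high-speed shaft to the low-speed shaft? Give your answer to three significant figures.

6.15

Each stage contributes driven/driver: belt 10/8 = 1.25, belt 10/4 = 2.5, gear mesh 15/20 = 0.75, gear mesh 45/30 = 1.5, gear mesh 42/24 = 1.75.
Overall: 1.25 × 2.5 × 0.75 × 1.5 × 1.75 = 6.1523.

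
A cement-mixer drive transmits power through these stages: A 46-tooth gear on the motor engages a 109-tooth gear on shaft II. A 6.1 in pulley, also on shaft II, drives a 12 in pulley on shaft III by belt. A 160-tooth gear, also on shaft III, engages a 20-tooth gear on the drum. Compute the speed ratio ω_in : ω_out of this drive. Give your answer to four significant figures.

Each stage contributes driven/driver: gear mesh 109/46 = 2.3696, belt 12/6.1 = 1.9672, gear mesh 20/160 = 0.125.
Overall: 2.3696 × 1.9672 × 0.125 = 0.58268.

0.5827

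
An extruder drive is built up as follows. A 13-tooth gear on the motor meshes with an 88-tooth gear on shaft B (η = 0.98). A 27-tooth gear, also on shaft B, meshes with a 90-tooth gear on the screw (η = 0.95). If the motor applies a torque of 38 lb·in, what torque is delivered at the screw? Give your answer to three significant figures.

Gear mesh: ratio = 88/13 = 6.7692; torque at shaft B = 38 × 6.7692 × 0.98 = 252.09 lb·in.
Gear mesh: ratio = 90/27 = 3.3333; torque at the screw = 252.09 × 3.3333 × 0.95 = 798.27 lb·in.

798 lb·in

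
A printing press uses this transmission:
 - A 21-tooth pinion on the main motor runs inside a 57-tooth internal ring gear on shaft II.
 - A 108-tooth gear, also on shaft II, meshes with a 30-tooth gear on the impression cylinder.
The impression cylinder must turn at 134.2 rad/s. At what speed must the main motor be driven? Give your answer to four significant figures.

101.2 rad/s

Overall ratio R = 2.7143 × 0.27778 = 0.75397.
Required input speed = output speed × R = 134.2 × 0.75397 = 101.18 rad/s.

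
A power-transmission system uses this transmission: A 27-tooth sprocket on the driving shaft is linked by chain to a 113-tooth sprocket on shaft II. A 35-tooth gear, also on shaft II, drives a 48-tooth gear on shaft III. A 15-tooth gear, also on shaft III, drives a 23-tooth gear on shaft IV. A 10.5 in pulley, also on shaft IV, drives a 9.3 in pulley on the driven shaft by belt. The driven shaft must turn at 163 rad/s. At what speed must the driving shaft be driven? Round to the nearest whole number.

1271 rad/s

Overall ratio R = 4.1852 × 1.3714 × 1.5333 × 0.88571 = 7.795.
Required input speed = output speed × R = 163 × 7.795 = 1270.6 rad/s.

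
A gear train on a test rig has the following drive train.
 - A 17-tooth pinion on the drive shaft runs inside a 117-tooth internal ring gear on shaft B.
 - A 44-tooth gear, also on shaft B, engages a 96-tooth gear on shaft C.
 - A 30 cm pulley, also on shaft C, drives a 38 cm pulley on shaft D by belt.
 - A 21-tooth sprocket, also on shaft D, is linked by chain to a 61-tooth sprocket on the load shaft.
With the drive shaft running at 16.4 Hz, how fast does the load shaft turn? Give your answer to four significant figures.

the drive shaft → shaft B (internal gear, 117/17): 16.4 ÷ 6.8824 = 2.3829 Hz
shaft B → shaft C (gear mesh, 96/44): 2.3829 ÷ 2.1818 = 1.0922 Hz
shaft C → shaft D (belt, 38/30): 1.0922 ÷ 1.2667 = 0.86224 Hz
shaft D → the load shaft (chain, 61/21): 0.86224 ÷ 2.9048 = 0.29684 Hz

0.2968 Hz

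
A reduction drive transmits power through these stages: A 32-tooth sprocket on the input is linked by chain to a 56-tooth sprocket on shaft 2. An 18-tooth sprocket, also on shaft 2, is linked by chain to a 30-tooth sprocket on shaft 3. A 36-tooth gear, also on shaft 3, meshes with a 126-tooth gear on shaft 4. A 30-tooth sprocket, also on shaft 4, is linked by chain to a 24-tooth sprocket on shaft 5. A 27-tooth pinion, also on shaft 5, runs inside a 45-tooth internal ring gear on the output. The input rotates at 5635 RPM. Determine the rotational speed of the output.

414 RPM

chain 56/32 = 1.75 → 5635/1.75 = 3220 RPM
chain 30/18 = 1.6667 → 3220/1.6667 = 1932 RPM
gear mesh 126/36 = 3.5 → 1932/3.5 = 552 RPM
chain 24/30 = 0.8 → 552/0.8 = 690 RPM
internal gear 45/27 = 1.6667 → 690/1.6667 = 414 RPM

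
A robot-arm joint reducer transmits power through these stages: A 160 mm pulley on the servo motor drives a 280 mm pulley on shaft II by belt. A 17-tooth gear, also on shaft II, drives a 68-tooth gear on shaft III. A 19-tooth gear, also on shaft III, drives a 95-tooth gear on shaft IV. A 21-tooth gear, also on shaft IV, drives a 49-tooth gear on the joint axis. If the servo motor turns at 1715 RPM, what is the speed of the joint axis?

Belt: ratio = 280/160 = 1.75, so shaft II turns at 1715 / 1.75 = 980 RPM.
Gear mesh: ratio = 68/17 = 4, so shaft III turns at 980 / 4 = 245 RPM.
Gear mesh: ratio = 95/19 = 5, so shaft IV turns at 245 / 5 = 49 RPM.
Gear mesh: ratio = 49/21 = 2.3333, so the joint axis turns at 49 / 2.3333 = 21 RPM.

21 RPM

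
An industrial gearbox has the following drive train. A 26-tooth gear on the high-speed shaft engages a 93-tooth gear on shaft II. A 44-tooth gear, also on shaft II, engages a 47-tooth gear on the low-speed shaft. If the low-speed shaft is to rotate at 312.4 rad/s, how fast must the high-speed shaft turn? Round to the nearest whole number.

1194 rad/s

Overall ratio R = 3.5769 × 1.0682 = 3.8208.
Required input speed = output speed × R = 312.4 × 3.8208 = 1193.6 rad/s.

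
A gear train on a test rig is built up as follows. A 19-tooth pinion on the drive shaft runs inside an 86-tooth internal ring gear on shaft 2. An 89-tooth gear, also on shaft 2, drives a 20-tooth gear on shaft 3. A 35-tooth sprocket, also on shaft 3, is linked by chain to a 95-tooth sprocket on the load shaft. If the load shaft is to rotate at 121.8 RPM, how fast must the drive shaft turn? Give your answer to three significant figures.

Overall ratio R = 4.5263 × 0.22472 × 2.7143 = 2.7608.
Required input speed = output speed × R = 121.8 × 2.7608 = 336.27 RPM.

336 RPM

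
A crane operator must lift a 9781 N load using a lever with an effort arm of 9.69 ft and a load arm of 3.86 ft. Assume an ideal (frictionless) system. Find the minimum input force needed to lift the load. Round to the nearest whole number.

Lever MA = effort arm / load arm = 9.69/3.86 = 2.5104.
Effort = load / MA = 9781 / 2.5104 = 3896.2 N.

3896 N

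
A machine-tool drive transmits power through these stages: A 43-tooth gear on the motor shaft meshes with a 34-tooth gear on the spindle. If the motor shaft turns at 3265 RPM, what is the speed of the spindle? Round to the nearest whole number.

Gear mesh: ratio = 34/43 = 0.7907, so the spindle turns at 3265 / 0.7907 = 4129.3 RPM.

4129 RPM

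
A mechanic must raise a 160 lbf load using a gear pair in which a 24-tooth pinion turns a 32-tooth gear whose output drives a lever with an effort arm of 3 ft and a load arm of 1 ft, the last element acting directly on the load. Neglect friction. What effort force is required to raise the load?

40 lbf

Gear pair MA = 32/24 = 1.3333.
Lever MA = effort arm / load arm = 3/1 = 3.
Combined ideal MA = 1.3333 × 3 = 4.
Effort = load / MA = 160 / 4 = 40 lbf.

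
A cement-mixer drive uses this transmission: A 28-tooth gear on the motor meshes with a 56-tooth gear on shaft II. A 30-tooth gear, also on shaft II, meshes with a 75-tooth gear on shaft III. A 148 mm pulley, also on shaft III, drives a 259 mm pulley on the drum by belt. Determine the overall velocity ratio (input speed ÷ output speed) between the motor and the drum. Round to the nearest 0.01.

8.75

Each stage contributes driven/driver: gear mesh 56/28 = 2, gear mesh 75/30 = 2.5, belt 259/148 = 1.75.
Overall: 2 × 2.5 × 1.75 = 8.75.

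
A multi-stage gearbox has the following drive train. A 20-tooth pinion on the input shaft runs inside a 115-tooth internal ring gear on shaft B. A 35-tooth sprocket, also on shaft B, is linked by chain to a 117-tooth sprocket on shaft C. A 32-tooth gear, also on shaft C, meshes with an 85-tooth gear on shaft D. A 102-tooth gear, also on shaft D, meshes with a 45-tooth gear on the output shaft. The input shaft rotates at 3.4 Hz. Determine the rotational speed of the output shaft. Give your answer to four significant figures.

Internal gear: ratio = 115/20 = 5.75, so shaft B turns at 3.4 / 5.75 = 0.5913 Hz.
Chain: ratio = 117/35 = 3.3429, so shaft C turns at 0.5913 / 3.3429 = 0.17689 Hz.
Gear mesh: ratio = 85/32 = 2.6562, so shaft D turns at 0.17689 / 2.6562 = 0.066592 Hz.
Gear mesh: ratio = 45/102 = 0.44118, so the output shaft turns at 0.066592 / 0.44118 = 0.15094 Hz.

0.1509 Hz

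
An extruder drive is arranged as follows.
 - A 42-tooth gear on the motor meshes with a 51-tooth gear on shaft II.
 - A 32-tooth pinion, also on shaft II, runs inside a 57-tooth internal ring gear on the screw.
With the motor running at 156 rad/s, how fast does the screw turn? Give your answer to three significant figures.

gear mesh 51/42 = 1.2143 → 156/1.2143 = 128.47 rad/s
internal gear 57/32 = 1.7812 → 128.47/1.7812 = 72.124 rad/s

72.1 rad/s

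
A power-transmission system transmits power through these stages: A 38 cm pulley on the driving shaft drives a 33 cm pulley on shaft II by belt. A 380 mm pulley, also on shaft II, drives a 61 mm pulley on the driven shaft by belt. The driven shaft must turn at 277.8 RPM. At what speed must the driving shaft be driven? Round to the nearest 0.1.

Overall ratio R = 0.86842 × 0.16053 = 0.1394.
Required input speed = output speed × R = 277.8 × 0.1394 = 38.727 RPM.

38.7 RPM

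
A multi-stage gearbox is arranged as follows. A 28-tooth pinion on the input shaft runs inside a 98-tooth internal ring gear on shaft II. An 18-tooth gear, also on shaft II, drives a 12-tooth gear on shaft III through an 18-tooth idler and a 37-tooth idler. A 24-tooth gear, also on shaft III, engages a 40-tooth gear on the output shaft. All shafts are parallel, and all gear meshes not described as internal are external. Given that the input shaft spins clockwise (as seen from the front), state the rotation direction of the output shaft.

clockwise

the input shaft → shaft II: internal mesh, same direction → CW.
shaft II → shaft III: driver → idler → idler → driven is 3 external meshes, 3 reversals → CCW.
shaft III → the output shaft: external mesh, 1 reversal → CW.
4 reversals in total — an even number — so the output shaft turns the same way as the input shaft.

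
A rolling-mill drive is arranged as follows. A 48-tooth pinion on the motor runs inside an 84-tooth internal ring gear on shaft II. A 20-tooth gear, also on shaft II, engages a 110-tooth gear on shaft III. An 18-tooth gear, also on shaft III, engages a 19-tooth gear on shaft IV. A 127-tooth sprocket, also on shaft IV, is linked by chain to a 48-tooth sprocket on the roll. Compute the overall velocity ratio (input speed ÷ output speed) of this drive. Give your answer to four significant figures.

3.840

Each stage contributes driven/driver: internal gear 84/48 = 1.75, gear mesh 110/20 = 5.5, gear mesh 19/18 = 1.0556, chain 48/127 = 0.37795.
Overall: 1.75 × 5.5 × 1.0556 × 0.37795 = 3.8399.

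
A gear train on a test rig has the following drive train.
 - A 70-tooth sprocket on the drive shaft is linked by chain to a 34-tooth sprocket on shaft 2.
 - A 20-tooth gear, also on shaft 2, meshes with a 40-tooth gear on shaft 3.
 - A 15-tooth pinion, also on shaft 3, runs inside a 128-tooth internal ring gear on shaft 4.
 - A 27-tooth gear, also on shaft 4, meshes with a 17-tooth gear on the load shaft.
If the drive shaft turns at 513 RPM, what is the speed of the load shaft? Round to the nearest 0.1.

98.3 RPM

chain 34/70 = 0.48571 → 513/0.48571 = 1056.2 RPM
gear mesh 40/20 = 2 → 1056.2/2 = 528.09 RPM
internal gear 128/15 = 8.5333 → 528.09/8.5333 = 61.885 RPM
gear mesh 17/27 = 0.62963 → 61.885/0.62963 = 98.288 RPM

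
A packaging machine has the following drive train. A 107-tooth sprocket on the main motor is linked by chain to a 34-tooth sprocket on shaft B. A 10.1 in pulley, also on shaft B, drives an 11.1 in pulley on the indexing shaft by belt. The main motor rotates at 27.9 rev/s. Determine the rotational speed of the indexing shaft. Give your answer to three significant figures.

the main motor → shaft B (chain, 34/107): 27.9 ÷ 0.31776 = 87.803 rev/s
shaft B → the indexing shaft (belt, 11.1/10.1): 87.803 ÷ 1.099 = 79.893 rev/s

79.9 rev/s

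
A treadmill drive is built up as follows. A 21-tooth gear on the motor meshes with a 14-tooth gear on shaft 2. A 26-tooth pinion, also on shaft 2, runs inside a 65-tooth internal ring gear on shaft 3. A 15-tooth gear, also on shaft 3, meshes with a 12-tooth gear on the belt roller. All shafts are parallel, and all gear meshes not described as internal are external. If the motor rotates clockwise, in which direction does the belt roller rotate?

the motor → shaft 2: external mesh, 1 reversal → CCW.
shaft 2 → shaft 3: internal mesh, same direction → CCW.
shaft 3 → the belt roller: external mesh, 1 reversal → CW.
2 reversals in total — an even number — so the belt roller turns the same way as the motor.

clockwise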